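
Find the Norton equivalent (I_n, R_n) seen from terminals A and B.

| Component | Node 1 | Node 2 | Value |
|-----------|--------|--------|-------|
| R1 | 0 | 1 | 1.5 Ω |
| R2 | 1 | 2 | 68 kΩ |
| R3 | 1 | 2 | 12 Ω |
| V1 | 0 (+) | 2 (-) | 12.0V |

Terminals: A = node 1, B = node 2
Find the Thévenin equivalent first; then I_n = V_th/R_th and R_n = R_th.
Step 1 — V_th is the open-circuit voltage V_A - V_B (nothing connected across the terminals).
Nodal analysis, taking node 2 as the 0 V reference.
Source V1 fixes V_0 = 12 V.
KCL at each unknown node (sum of currents leaving = 0; resistances in Ω):
  Node 1: (V_1 - 12)/1.5 + (V_1 - 0)/68000 + (V_1 - 0)/12 = 0
Collecting terms: 0.75 × V_1 = 8  =>  V_1 = 10.67 V
V_th = V_1 - V_2 = 10.67 - 0 = 10.67 V
Step 2 — R_th: zero the source — replace V1 by a short circuit (node 2 merges into node 0) — and find the resistance seen between A (node 1) and B (node 0).
Reduce the network between node 1 (A) and node 0 (B) by series/parallel combination:
  Rp1 = R1 ‖ R2 ‖ R3 (parallel, all between nodes 0 and 1) = 1/(1/1.5 + 1/68000 + 1/12) = 1.333 Ω
R_th = 1.333 Ω
I_n = V_th/R_th = 10.67/1.333 = 8 A, and R_n = R_th = 1.333 Ω

Final answer: I_n = 8 A, R_n = 1.333 Ω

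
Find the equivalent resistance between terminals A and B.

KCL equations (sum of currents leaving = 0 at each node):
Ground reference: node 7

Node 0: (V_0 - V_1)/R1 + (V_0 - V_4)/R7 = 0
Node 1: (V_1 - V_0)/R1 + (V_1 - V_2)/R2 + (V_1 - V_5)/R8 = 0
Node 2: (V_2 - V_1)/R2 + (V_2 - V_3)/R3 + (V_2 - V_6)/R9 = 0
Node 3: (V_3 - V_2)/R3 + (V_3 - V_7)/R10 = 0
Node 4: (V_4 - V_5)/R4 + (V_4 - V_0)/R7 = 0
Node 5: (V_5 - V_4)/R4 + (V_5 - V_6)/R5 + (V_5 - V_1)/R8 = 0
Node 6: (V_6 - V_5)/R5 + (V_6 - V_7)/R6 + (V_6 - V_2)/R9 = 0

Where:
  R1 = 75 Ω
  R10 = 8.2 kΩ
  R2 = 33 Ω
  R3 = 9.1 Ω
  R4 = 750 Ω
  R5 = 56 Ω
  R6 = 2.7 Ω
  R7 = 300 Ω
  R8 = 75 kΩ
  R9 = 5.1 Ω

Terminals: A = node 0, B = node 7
The network is not a plain series/parallel combination. Inject a 1 A test current into terminal A (node 0) and return it from terminal B (node 7); then R_eq = V_A / (1 A).
Nodal analysis, taking node 7 as the 0 V reference.
Current source I_test pushes 1 A into node 0 and draws it out of node 7.
KCL at each unknown node (sum of currents leaving = 0; resistances in Ω):
  Node 0: (V_0 - V_1)/75 + (V_0 - V_4)/300 - 1 = 0
  Node 1: (V_1 - V_0)/75 + (V_1 - V_2)/33 + (V_1 - V_5)/75000 = 0
  Node 2: (V_2 - V_1)/33 + (V_2 - V_3)/9.1 + (V_2 - V_6)/5.1 = 0
  Node 3: (V_3 - V_2)/9.1 + (V_3 - 0)/8200 = 0
  Node 4: (V_4 - V_0)/300 + (V_4 - V_5)/750 = 0
  Node 5: (V_5 - V_1)/75000 + (V_5 - V_4)/750 + (V_5 - V_6)/56 = 0
  Node 6: (V_6 - V_2)/5.1 + (V_6 - V_5)/56 + (V_6 - 0)/2.7 = 0
Collecting terms (coefficients in siemens):
  0.01667·V_0 - 0.01333·V_1 - 0.003333·V_4 = 1
  0.04365·V_1 - 0.01333·V_0 - 0.0303·V_2 - 0.00001333·V_5 = 0
  0.3363·V_2 - 0.0303·V_1 - 0.1099·V_3 - 0.1961·V_6 = 0
  0.11·V_3 - 0.1099·V_2 = 0
  0.004667·V_4 - 0.003333·V_0 - 0.001333·V_5 = 0
  0.0192·V_5 - 0.00001333·V_1 - 0.001333·V_4 - 0.01786·V_6 = 0
  0.5843·V_6 - 0.1961·V_2 - 0.01786·V_5 = 0
Solving these 7 simultaneous equations (Gaussian elimination) gives:
  V_0 = 105.3 V, V_1 = 37.24 V, V_2 = 7.318 V, V_3 = 7.31 V
  V_4 = 77.47 V, V_5 = 7.913 V, V_6 = 2.698 V
R_eq = V_0 / 1 A = 105.3 Ω

Final answer: 105.3 Ω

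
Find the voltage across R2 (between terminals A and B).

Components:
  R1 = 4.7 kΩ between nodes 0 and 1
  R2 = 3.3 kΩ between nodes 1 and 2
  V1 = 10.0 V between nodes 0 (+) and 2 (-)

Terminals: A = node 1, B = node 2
R1 and R2 are in series across V1 (node 0 → node 1 → node 2), and the output A–B is taken across R2, so this is a voltage divider.
Series current: I = V1/(R1 + R2) = 10/(4700 + 3300) = 10/8000 = 0.00125 A
V_R2 = I × R2 = V1 × R2/(R1 + R2) = 10 × 3300/8000 = 4.125 V

Final answer: 4.125 V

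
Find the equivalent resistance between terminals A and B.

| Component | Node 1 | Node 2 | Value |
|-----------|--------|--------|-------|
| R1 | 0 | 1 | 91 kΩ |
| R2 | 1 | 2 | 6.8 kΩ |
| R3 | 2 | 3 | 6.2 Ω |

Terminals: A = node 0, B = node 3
Reduce the network between node 0 (A) and node 3 (B) by series/parallel combination:
  Rs1 = R1 + R2 (series, joined only at node 1) = 91000 + 6800 = 97800 Ω
  Rs2 = R3 + Rs1 (series, joined only at node 2) = 6.2 + 97800 = 97810 Ω
R_eq = 97.81 kΩ

Final answer: 97.81 kΩ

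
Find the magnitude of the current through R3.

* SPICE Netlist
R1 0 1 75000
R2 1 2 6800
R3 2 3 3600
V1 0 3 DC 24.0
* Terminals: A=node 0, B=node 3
Nodal analysis, taking node 3 as the 0 V reference.
Source V1 fixes V_0 = 24 V.
KCL at each unknown node (sum of currents leaving = 0; resistances in Ω):
  Node 1: (V_1 - 24)/75000 + (V_1 - V_2)/6800 = 0
  Node 2: (V_2 - V_1)/6800 + (V_2 - 0)/3600 = 0
Collecting terms (coefficients in siemens):
  0.0001604·V_1 - 0.0001471·V_2 = 0.00032
  0.0004248·V_2 - 0.0001471·V_1 = 0
Determinant D = (0.0001604)(0.0004248) - (-0.0001471)(-0.0001471) = 0.00000004651
V_1 = [(0.00032)(0.0004248) - (-0.0001471)(0)]/D = 2.923 V
V_2 = [(0.0001604)(0) - (0.00032)(-0.0001471)]/D = 1.012 V
I_R3 = (V_2 - V_3)/R3 = (1.012 - 0)/3600 = 0.000281 A
|I_R3| = 0.000281 A

Final answer: |I_R3| = 0.000281 A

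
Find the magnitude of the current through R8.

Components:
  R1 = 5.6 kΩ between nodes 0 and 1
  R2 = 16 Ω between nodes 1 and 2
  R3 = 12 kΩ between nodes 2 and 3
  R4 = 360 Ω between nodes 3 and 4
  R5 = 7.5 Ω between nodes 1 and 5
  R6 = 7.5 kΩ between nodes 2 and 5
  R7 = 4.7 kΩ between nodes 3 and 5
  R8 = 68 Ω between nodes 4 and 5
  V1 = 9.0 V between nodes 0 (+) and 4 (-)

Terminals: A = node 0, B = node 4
Nodal analysis, taking node 4 as the 0 V reference.
Source V1 fixes V_0 = 9 V.
KCL at each unknown node (sum of currents leaving = 0; resistances in Ω):
  Node 1: (V_1 - 9)/5600 + (V_1 - V_2)/16 + (V_1 - V_5)/7.5 = 0
  Node 2: (V_2 - V_1)/16 + (V_2 - V_3)/12000 + (V_2 - V_5)/7500 = 0
  Node 3: (V_3 - V_2)/12000 + (V_3 - 0)/360 + (V_3 - V_5)/4700 = 0
  Node 5: (V_5 - V_1)/7.5 + (V_5 - V_2)/7500 + (V_5 - V_3)/4700 + (V_5 - 0)/68 = 0
Collecting terms (coefficients in siemens):
  0.196·V_1 - 0.0625·V_2 - 0.1333·V_5 = 0.001607
  0.06272·V_2 - 0.0625·V_1 - 0.00008333·V_3 - 0.0001333·V_5 = 0
  0.003074·V_3 - 0.00008333·V_2 - 0.0002128·V_5 = 0
  0.1484·V_5 - 0.1333·V_1 - 0.0001333·V_2 - 0.0002128·V_3 = 0
Solving these 4 simultaneous equations (Gaussian elimination) gives:
  V_1 = 0.1177 V, V_2 = 0.1175 V, V_3 = 0.01051 V, V_5 = 0.1059 V
I_R8 = (V_4 - V_5)/R8 = (0 - 0.1059)/68 = -0.001557 A
|I_R8| = 0.001557 A

Final answer: |I_R8| = 0.001557 A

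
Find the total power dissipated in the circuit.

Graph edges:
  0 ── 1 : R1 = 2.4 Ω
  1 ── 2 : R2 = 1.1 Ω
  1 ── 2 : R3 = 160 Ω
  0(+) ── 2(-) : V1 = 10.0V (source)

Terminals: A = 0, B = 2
Nodal analysis, taking node 2 as the 0 V reference.
Source V1 fixes V_0 = 10 V.
KCL at each unknown node (sum of currents leaving = 0; resistances in Ω):
  Node 1: (V_1 - 10)/2.4 + (V_1 - 0)/1.1 + (V_1 - 0)/160 = 0
Collecting terms: 1.332 × V_1 = 4.167  =>  V_1 = 3.128 V
Power in each resistor, P = (ΔV)²/R:
  P_R1 = (10 - 3.128)²/2.4 = 19.68 W
  P_R2 = (3.128 - 0)²/1.1 = 8.896 W
  P_R3 = (3.128 - 0)²/160 = 0.06116 W
P_total = P_R1 + P_R2 + P_R3 = 28.63 W

Final answer: 28.63 W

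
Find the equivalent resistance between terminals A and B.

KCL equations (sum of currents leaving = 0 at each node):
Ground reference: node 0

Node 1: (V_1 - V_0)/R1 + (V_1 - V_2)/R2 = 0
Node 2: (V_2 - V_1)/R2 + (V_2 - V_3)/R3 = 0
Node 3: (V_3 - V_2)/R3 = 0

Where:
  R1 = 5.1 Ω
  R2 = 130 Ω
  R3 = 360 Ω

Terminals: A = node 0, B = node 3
Reduce the network between node 0 (A) and node 3 (B) by series/parallel combination:
  Rs1 = R1 + R2 (series, joined only at node 1) = 5.1 + 130 = 135.1 Ω
  Rs2 = R3 + Rs1 (series, joined only at node 2) = 360 + 135.1 = 495.1 Ω
R_eq = 495.1 Ω

Final answer: 495.1 Ω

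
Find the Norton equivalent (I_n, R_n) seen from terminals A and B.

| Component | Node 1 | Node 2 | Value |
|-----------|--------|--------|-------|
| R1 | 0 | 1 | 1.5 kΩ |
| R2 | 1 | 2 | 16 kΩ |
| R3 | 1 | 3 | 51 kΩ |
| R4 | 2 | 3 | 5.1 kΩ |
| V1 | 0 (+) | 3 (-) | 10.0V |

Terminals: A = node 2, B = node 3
Find the Thévenin equivalent first; then I_n = V_th/R_th and R_n = R_th.
Step 1 — V_th is the open-circuit voltage V_A - V_B (nothing connected across the terminals).
Nodal analysis, taking node 3 as the 0 V reference.
Source V1 fixes V_0 = 10 V.
KCL at each unknown node (sum of currents leaving = 0; resistances in Ω):
  Node 1: (V_1 - 10)/1500 + (V_1 - V_2)/16000 + (V_1 - 0)/51000 = 0
  Node 2: (V_2 - V_1)/16000 + (V_2 - 0)/5100 = 0
Collecting terms (coefficients in siemens):
  0.0007488·V_1 - 0.0000625·V_2 = 0.006667
  0.0002586·V_2 - 0.0000625·V_1 = 0
Determinant D = (0.0007488)(0.0002586) - (-0.0000625)(-0.0000625) = 0.0000001897
V_1 = [(0.006667)(0.0002586) - (-0.0000625)(0)]/D = 9.087 V
V_2 = [(0.0007488)(0) - (0.006667)(-0.0000625)]/D = 2.196 V
V_th = V_2 - V_3 = 2.196 - 0 = 2.196 V
Step 2 — R_th: zero the source — replace V1 by a short circuit (node 3 merges into node 0) — and find the resistance seen between A (node 2) and B (node 0).
Reduce the network between node 2 (A) and node 0 (B) by series/parallel combination:
  Rp1 = R1 ‖ R3 (parallel, both between nodes 0 and 1) = 1/(1/1500 + 1/51000) = 1457 Ω
  Rs1 = R2 + Rp1 (series, joined only at node 1) = 16000 + 1457 = 17460 Ω
  Rp2 = R4 ‖ Rs1 (parallel, both between nodes 0 and 2) = 1/(1/5100 + 1/17460) = 3947 Ω
R_th = 3.947 kΩ
I_n = V_th/R_th = 2.196/3947 = 0.0005565 A, and R_n = R_th = 3.947 kΩ

Final answer: I_n = 0.0005565 A, R_n = 3.947 kΩ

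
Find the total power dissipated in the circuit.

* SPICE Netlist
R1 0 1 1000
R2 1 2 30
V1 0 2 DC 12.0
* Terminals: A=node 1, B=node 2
Nodal analysis, taking node 2 as the 0 V reference.
Source V1 fixes V_0 = 12 V.
KCL at each unknown node (sum of currents leaving = 0; resistances in Ω):
  Node 1: (V_1 - 12)/1000 + (V_1 - 0)/30 = 0
Collecting terms: 0.03433 × V_1 = 0.012  =>  V_1 = 0.3495 V
Power in each resistor, P = (ΔV)²/R:
  P_R1 = (12 - 0.3495)²/1000 = 0.1357 W
  P_R2 = (0.3495 - 0)²/30 = 0.004072 W
P_total = P_R1 + P_R2 = 0.1398 W

Final answer: 0.1398 W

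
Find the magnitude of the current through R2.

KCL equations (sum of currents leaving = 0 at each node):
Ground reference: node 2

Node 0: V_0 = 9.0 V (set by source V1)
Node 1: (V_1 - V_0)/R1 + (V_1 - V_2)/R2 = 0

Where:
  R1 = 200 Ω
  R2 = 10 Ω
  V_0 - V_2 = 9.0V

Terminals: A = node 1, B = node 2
Nodal analysis, taking node 2 as the 0 V reference.
Source V1 fixes V_0 = 9 V.
KCL at each unknown node (sum of currents leaving = 0; resistances in Ω):
  Node 1: (V_1 - 9)/200 + (V_1 - 0)/10 = 0
Collecting terms: 0.105 × V_1 = 0.045  =>  V_1 = 0.4286 V
I_R2 = (V_1 - V_2)/R2 = (0.4286 - 0)/10 = 0.04286 A
|I_R2| = 0.04286 A

Final answer: |I_R2| = 0.04286 A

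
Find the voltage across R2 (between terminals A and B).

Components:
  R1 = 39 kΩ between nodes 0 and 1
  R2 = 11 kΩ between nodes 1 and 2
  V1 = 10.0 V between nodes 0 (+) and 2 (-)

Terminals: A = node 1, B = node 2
R1 and R2 are in series across V1 (node 0 → node 1 → node 2), and the output A–B is taken across R2, so this is a voltage divider.
Series current: I = V1/(R1 + R2) = 10/(39000 + 11000) = 10/50000 = 0.0002 A
V_R2 = I × R2 = V1 × R2/(R1 + R2) = 10 × 11000/50000 = 2.2 V

Final answer: 2.2 V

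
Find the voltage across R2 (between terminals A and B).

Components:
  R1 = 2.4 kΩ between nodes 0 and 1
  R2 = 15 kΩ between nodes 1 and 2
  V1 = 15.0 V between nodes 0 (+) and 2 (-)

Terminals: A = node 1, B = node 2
R1 and R2 are in series across V1 (node 0 → node 1 → node 2), and the output A–B is taken across R2, so this is a voltage divider.
Series current: I = V1/(R1 + R2) = 15/(2400 + 15000) = 15/17400 = 0.0008621 A
V_R2 = I × R2 = V1 × R2/(R1 + R2) = 15 × 15000/17400 = 12.93 V

Final answer: 12.93 V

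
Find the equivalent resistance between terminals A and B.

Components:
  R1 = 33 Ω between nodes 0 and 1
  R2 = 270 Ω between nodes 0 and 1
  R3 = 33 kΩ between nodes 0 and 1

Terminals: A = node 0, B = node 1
Reduce the network between node 0 (A) and node 1 (B) by series/parallel combination:
  Rp1 = R1 ‖ R2 ‖ R3 (parallel, all between nodes 0 and 1) = 1/(1/33 + 1/270 + 1/33000) = 29.38 Ω
R_eq = 29.38 Ω

Final answer: 29.38 Ω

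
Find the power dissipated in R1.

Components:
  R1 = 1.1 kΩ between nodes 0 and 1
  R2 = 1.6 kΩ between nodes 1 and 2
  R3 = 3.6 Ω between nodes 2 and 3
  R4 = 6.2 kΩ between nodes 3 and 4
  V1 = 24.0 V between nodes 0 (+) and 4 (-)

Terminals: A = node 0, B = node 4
Nodal analysis, taking node 4 as the 0 V reference.
Source V1 fixes V_0 = 24 V.
KCL at each unknown node (sum of currents leaving = 0; resistances in Ω):
  Node 1: (V_1 - 24)/1100 + (V_1 - V_2)/1600 = 0
  Node 2: (V_2 - V_1)/1600 + (V_2 - V_3)/3.6 = 0
  Node 3: (V_3 - V_2)/3.6 + (V_3 - 0)/6200 = 0
Collecting terms (coefficients in siemens):
  0.001534·V_1 - 0.000625·V_2 = 0.02182
  0.2784·V_2 - 0.000625·V_1 - 0.2778·V_3 = 0
  0.2779·V_3 - 0.2778·V_2 = 0
Solving these 3 simultaneous equations (Gaussian elimination) gives:
  V_1 = 21.03 V, V_2 = 16.72 V, V_3 = 16.71 V
I_R1 = (V_0 - V_1)/R1 = (24 - 21.03)/1100 = 0.002696 A
P_R1 = I_R1² × R1 = (0.002696)² × 1100 = 0.007993 W

Final answer: 0.007993 W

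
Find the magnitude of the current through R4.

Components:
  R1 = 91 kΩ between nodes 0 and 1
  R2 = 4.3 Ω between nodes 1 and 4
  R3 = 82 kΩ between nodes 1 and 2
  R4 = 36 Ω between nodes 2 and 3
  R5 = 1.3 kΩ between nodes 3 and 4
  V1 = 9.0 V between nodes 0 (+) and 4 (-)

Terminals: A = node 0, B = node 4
Nodal analysis, taking node 4 as the 0 V reference.
Source V1 fixes V_0 = 9 V.
KCL at each unknown node (sum of currents leaving = 0; resistances in Ω):
  Node 1: (V_1 - 9)/91000 + (V_1 - 0)/4.3 + (V_1 - V_2)/82000 = 0
  Node 2: (V_2 - V_1)/82000 + (V_2 - V_3)/36 = 0
  Node 3: (V_3 - V_2)/36 + (V_3 - 0)/1300 = 0
Collecting terms (coefficients in siemens):
  0.2326·V_1 - 0.0000122·V_2 = 0.0000989
  0.02779·V_2 - 0.0000122·V_1 - 0.02778·V_3 = 0
  0.02855·V_3 - 0.02778·V_2 = 0
Solving these 3 simultaneous equations (Gaussian elimination) gives:
  V_1 = 0.0004252 V, V_2 = 0.000006817 V, V_3 = 0.000006633 V
I_R4 = (V_2 - V_3)/R4 = (0.000006817 - 0.000006633)/36 = 0.000000005103 A
|I_R4| = 0.000000005103 A

Final answer: |I_R4| = 5.103e-09 A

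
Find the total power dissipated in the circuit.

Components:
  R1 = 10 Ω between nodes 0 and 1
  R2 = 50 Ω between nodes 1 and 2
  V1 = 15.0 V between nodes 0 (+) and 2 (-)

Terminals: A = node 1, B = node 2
Nodal analysis, taking node 2 as the 0 V reference.
Source V1 fixes V_0 = 15 V.
KCL at each unknown node (sum of currents leaving = 0; resistances in Ω):
  Node 1: (V_1 - 15)/10 + (V_1 - 0)/50 = 0
Collecting terms: 0.12 × V_1 = 1.5  =>  V_1 = 12.5 V
Power in each resistor, P = (ΔV)²/R:
  P_R1 = (15 - 12.5)²/10 = 0.625 W
  P_R2 = (12.5 - 0)²/50 = 3.125 W
P_total = P_R1 + P_R2 = 3.75 W

Final answer: 3.75 W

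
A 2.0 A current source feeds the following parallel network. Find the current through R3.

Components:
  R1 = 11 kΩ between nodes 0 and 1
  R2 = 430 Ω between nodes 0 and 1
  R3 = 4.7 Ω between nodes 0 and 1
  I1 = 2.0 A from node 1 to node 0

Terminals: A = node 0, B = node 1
All resistors sit directly between nodes 0 and 1, so they are in parallel and share one voltage V; the full source current 2 A splits among them.
1/R_par = 1/11000 + 1/430 + 1/4.7 = 0.2152 S  =>  R_par = 4.647 Ω
V = I × R_par = 2 × 4.647 = 9.294 V
I_R3 = V/R3 = 9.294/4.7 = 1.978 A

Final answer: 1.978 A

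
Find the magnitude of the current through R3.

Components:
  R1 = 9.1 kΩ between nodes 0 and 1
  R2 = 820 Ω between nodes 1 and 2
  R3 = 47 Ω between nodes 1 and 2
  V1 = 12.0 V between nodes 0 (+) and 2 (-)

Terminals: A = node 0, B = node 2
Nodal analysis, taking node 2 as the 0 V reference.
Source V1 fixes V_0 = 12 V.
KCL at each unknown node (sum of currents leaving = 0; resistances in Ω):
  Node 1: (V_1 - 12)/9100 + (V_1 - 0)/820 + (V_1 - 0)/47 = 0
Collecting terms: 0.02261 × V_1 = 0.001319  =>  V_1 = 0.05833 V
I_R3 = (V_1 - V_2)/R3 = (0.05833 - 0)/47 = 0.001241 A
|I_R3| = 0.001241 A

Final answer: |I_R3| = 0.001241 A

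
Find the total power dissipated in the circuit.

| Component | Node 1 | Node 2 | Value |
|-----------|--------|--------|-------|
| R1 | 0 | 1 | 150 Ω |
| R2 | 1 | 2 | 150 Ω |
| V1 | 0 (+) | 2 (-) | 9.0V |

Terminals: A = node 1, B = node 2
Nodal analysis, taking node 2 as the 0 V reference.
Source V1 fixes V_0 = 9 V.
KCL at each unknown node (sum of currents leaving = 0; resistances in Ω):
  Node 1: (V_1 - 9)/150 + (V_1 - 0)/150 = 0
Collecting terms: 0.01333 × V_1 = 0.06  =>  V_1 = 4.5 V
Power in each resistor, P = (ΔV)²/R:
  P_R1 = (9 - 4.5)²/150 = 0.135 W
  P_R2 = (4.5 - 0)²/150 = 0.135 W
P_total = P_R1 + P_R2 = 0.27 W

Final answer: 0.27 W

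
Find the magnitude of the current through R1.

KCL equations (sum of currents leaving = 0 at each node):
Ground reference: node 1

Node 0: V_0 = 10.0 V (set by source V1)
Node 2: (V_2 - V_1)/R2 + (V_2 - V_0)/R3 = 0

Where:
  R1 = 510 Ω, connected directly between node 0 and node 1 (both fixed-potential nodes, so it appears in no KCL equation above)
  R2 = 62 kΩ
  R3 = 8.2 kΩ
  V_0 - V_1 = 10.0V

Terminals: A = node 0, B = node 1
Nodal analysis, taking node 1 as the 0 V reference.
Source V1 fixes V_0 = 10 V.
KCL at each unknown node (sum of currents leaving = 0; resistances in Ω):
  Node 2: (V_2 - 0)/62000 + (V_2 - 10)/8200 = 0
Collecting terms: 0.0001381 × V_2 = 0.00122  =>  V_2 = 8.832 V
I_R1 = (V_0 - V_1)/R1 = (10 - 0)/510 = 0.01961 A
|I_R1| = 0.01961 A

Final answer: |I_R1| = 0.01961 A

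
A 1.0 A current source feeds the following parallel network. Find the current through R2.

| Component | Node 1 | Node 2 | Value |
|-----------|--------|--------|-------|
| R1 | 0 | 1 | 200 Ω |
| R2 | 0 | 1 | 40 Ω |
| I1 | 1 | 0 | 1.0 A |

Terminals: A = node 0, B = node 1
All resistors sit directly between nodes 0 and 1, so they are in parallel and share one voltage V; the full source current 1 A splits among them.
1/R_par = 1/200 + 1/40 = 0.03 S  =>  R_par = 33.33 Ω
V = I × R_par = 1 × 33.33 = 33.33 V
I_R2 = V/R2 = 33.33/40 = 0.8333 A

Final answer: 0.8333 A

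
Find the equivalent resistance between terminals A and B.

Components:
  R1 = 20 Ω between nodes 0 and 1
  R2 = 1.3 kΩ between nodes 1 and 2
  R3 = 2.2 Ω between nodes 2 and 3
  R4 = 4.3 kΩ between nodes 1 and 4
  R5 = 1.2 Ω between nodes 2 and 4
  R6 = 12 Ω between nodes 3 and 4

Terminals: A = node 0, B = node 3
The network is not a plain series/parallel combination. Inject a 1 A test current into terminal A (node 0) and return it from terminal B (node 3); then R_eq = V_A / (1 A).
Nodal analysis, taking node 3 as the 0 V reference.
Current source I_test pushes 1 A into node 0 and draws it out of node 3.
KCL at each unknown node (sum of currents leaving = 0; resistances in Ω):
  Node 0: (V_0 - V_1)/20 - 1 = 0
  Node 1: (V_1 - V_0)/20 + (V_1 - V_2)/1300 + (V_1 - V_4)/4300 = 0
  Node 2: (V_2 - V_1)/1300 + (V_2 - 0)/2.2 + (V_2 - V_4)/1.2 = 0
  Node 4: (V_4 - V_1)/4300 + (V_4 - V_2)/1.2 + (V_4 - 0)/12 = 0
Collecting terms (coefficients in siemens):
  0.05·V_0 - 0.05·V_1 = 1
  0.051·V_1 - 0.05·V_0 - 0.0007692·V_2 - 0.0002326·V_4 = 0
  1.289·V_2 - 0.0007692·V_1 - 0.8333·V_4 = 0
  0.9169·V_4 - 0.0002326·V_1 - 0.8333·V_2 = 0
Solving these 4 simultaneous equations (Gaussian elimination) gives:
  V_0 = 1020 V, V_1 = 1000 V, V_2 = 1.846 V, V_4 = 1.931 V
R_eq = V_0 / 1 A = 1020 Ω = 1.02 kΩ

Final answer: 1.02 kΩ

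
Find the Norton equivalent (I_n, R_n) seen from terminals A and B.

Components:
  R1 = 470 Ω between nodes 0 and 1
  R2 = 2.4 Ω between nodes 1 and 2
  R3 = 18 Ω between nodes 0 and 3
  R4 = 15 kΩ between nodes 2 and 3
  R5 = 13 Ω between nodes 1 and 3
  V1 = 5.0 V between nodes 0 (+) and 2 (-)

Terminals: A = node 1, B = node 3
Find the Thévenin equivalent first; then I_n = V_th/R_th and R_n = R_th.
Step 1 — V_th is the open-circuit voltage V_A - V_B (nothing connected across the terminals).
Nodal analysis, taking node 2 as the 0 V reference.
Source V1 fixes V_0 = 5 V.
KCL at each unknown node (sum of currents leaving = 0; resistances in Ω):
  Node 1: (V_1 - 5)/470 + (V_1 - 0)/2.4 + (V_1 - V_3)/13 = 0
  Node 3: (V_3 - 5)/18 + (V_3 - 0)/15000 + (V_3 - V_1)/13 = 0
Collecting terms (coefficients in siemens):
  0.4957·V_1 - 0.07692·V_3 = 0.01064
  0.1325·V_3 - 0.07692·V_1 = 0.2778
Determinant D = (0.4957)(0.1325) - (-0.07692)(-0.07692) = 0.05979
V_1 = [(0.01064)(0.1325) - (-0.07692)(0.2778)]/D = 0.381 V
V_3 = [(0.4957)(0.2778) - (0.01064)(-0.07692)]/D = 2.317 V
V_th = V_1 - V_3 = 0.381 - 2.317 = -1.936 V
Step 2 — R_th: zero the source — replace V1 by a short circuit (node 2 merges into node 0) — and find the resistance seen between A (node 1) and B (node 3).
Reduce the network between node 1 (A) and node 3 (B) by series/parallel combination:
  Rp1 = R1 ‖ R2 (parallel, both between nodes 0 and 1) = 1/(1/470 + 1/2.4) = 2.388 Ω
  Rp2 = R3 ‖ R4 (parallel, both between nodes 0 and 3) = 1/(1/18 + 1/15000) = 17.98 Ω
  Rs1 = Rp1 + Rp2 (series, joined only at node 0) = 2.388 + 17.98 = 20.37 Ω
  Rp3 = R5 ‖ Rs1 (parallel, both between nodes 1 and 3) = 1/(1/13 + 1/20.37) = 7.935 Ω
R_th = 7.935 Ω
I_n = V_th/R_th = -1.936/7.935 = -0.244 A, and R_n = R_th = 7.935 Ω

Final answer: I_n = -0.244 A, R_n = 7.935 Ω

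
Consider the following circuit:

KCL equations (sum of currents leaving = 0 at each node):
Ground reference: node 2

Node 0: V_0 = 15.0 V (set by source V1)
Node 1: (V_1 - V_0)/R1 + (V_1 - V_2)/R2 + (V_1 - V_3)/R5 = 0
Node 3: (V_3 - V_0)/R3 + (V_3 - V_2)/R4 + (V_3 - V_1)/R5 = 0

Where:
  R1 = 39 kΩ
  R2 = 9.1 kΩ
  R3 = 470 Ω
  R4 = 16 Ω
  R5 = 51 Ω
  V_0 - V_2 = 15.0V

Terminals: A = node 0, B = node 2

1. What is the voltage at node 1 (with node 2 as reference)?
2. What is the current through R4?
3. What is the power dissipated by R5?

Nodal analysis, taking node 2 as the 0 V reference.
Source V1 fixes V_0 = 15 V.
KCL at each unknown node (sum of currents leaving = 0; resistances in Ω):
  Node 1: (V_1 - 15)/39000 + (V_1 - 0)/9100 + (V_1 - V_3)/51 = 0
  Node 3: (V_3 - 15)/470 + (V_3 - 0)/16 + (V_3 - V_1)/51 = 0
Collecting terms (coefficients in siemens):
  0.01974·V_1 - 0.01961·V_3 = 0.0003846
  0.08424·V_3 - 0.01961·V_1 = 0.03191
Determinant D = (0.01974)(0.08424) - (-0.01961)(-0.01961) = 0.001279
V_1 = [(0.0003846)(0.08424) - (-0.01961)(0.03191)]/D = 0.5148 V
V_3 = [(0.01974)(0.03191) - (0.0003846)(-0.01961)]/D = 0.4987 V
Part 1:
  Read off the nodal solution: V_1 = 0.5148 V
Part 2:
  I_R4 = (V_2 - V_3)/R4 = (0 - 0.4987)/16 = -0.03117 A
  Magnitude: I_R4 = 0.03117 A
Part 3:
  I_R5 = (V_1 - V_3)/R5 = (0.5148 - 0.4987)/51 = 0.0003148 A
  P_R5 = I_R5² × R5 = (0.0003148)² × 51 = 0.000005056 W

Final answers:
1. V_1 = 0.5148 V
2. I_R4 = 0.03117 A
3. P_R5 = 5.056e-06 W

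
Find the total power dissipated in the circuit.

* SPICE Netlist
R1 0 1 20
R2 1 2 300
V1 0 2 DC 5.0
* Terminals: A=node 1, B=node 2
Nodal analysis, taking node 2 as the 0 V reference.
Source V1 fixes V_0 = 5 V.
KCL at each unknown node (sum of currents leaving = 0; resistances in Ω):
  Node 1: (V_1 - 5)/20 + (V_1 - 0)/300 = 0
Collecting terms: 0.05333 × V_1 = 0.25  =>  V_1 = 4.688 V
Power in each resistor, P = (ΔV)²/R:
  P_R1 = (5 - 4.688)²/20 = 0.004883 W
  P_R2 = (4.688 - 0)²/300 = 0.07324 W
P_total = P_R1 + P_R2 = 0.07812 W

Final answer: 0.07812 W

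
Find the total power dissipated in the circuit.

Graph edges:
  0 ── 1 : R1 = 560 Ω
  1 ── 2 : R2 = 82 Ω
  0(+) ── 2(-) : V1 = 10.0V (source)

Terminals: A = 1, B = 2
Nodal analysis, taking node 2 as the 0 V reference.
Source V1 fixes V_0 = 10 V.
KCL at each unknown node (sum of currents leaving = 0; resistances in Ω):
  Node 1: (V_1 - 10)/560 + (V_1 - 0)/82 = 0
Collecting terms: 0.01398 × V_1 = 0.01786  =>  V_1 = 1.277 V
Power in each resistor, P = (ΔV)²/R:
  P_R1 = (10 - 1.277)²/560 = 0.1359 W
  P_R2 = (1.277 - 0)²/82 = 0.01989 W
P_total = P_R1 + P_R2 = 0.1558 W

Final answer: 0.1558 W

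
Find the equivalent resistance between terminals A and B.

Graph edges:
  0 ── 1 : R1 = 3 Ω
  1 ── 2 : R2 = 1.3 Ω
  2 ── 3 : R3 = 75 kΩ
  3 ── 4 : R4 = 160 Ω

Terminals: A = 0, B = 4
Reduce the network between node 0 (A) and node 4 (B) by series/parallel combination:
  Rs1 = R1 + R2 (series, joined only at node 1) = 3 + 1.3 = 4.3 Ω
  Rs2 = R3 + Rs1 (series, joined only at node 2) = 75000 + 4.3 = 75000 Ω
  Rs3 = R4 + Rs2 (series, joined only at node 3) = 160 + 75000 = 75160 Ω
R_eq = 75.16 kΩ

Final answer: 75.16 kΩ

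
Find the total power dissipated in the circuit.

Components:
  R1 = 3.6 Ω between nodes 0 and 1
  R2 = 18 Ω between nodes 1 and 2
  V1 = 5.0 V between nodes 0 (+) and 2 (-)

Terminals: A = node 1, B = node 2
Nodal analysis, taking node 2 as the 0 V reference.
Source V1 fixes V_0 = 5 V.
KCL at each unknown node (sum of currents leaving = 0; resistances in Ω):
  Node 1: (V_1 - 5)/3.6 + (V_1 - 0)/18 = 0
Collecting terms: 0.3333 × V_1 = 1.389  =>  V_1 = 4.167 V
Power in each resistor, P = (ΔV)²/R:
  P_R1 = (5 - 4.167)²/3.6 = 0.1929 W
  P_R2 = (4.167 - 0)²/18 = 0.9645 W
P_total = P_R1 + P_R2 = 1.157 W

Final answer: 1.157 W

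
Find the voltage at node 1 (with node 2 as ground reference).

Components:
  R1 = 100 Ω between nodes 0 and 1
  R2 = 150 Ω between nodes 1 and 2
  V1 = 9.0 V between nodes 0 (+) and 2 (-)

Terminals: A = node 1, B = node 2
Nodal analysis, taking node 2 as the 0 V reference.
Source V1 fixes V_0 = 9 V.
KCL at each unknown node (sum of currents leaving = 0; resistances in Ω):
  Node 1: (V_1 - 9)/100 + (V_1 - 0)/150 = 0
Collecting terms: 0.01667 × V_1 = 0.09  =>  V_1 = 5.4 V
The requested potential is V_1 = 5.4 V.

Final answer: V_1 = 5.4 V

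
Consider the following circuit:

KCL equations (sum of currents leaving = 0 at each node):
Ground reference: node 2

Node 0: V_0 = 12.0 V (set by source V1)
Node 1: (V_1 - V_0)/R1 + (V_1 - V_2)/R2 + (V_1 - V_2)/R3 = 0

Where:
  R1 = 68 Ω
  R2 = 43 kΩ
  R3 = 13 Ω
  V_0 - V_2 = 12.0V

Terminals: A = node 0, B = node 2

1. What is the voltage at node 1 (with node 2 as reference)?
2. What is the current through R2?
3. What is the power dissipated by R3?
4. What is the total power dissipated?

Nodal analysis, taking node 2 as the 0 V reference.
Source V1 fixes V_0 = 12 V.
KCL at each unknown node (sum of currents leaving = 0; resistances in Ω):
  Node 1: (V_1 - 12)/68 + (V_1 - 0)/43000 + (V_1 - 0)/13 = 0
Collecting terms: 0.09165 × V_1 = 0.1765  =>  V_1 = 1.925 V
Part 1:
  Read off the nodal solution: V_1 = 1.925 V
Part 2:
  I_R2 = (V_1 - V_2)/R2 = (1.925 - 0)/43000 = 0.00004478 A
  Magnitude: I_R2 = 0.00004478 A
Part 3:
  I_R3 = (V_1 - V_2)/R3 = (1.925 - 0)/13 = 0.1481 A
  P_R3 = I_R3² × R3 = (0.1481)² × 13 = 0.2852 W
Part 4:
  Power in each resistor, P = (ΔV)²/R:
    P_R1 = (12 - 1.925)²/68 = 1.493 W
    P_R2 = (1.925 - 0)²/43000 = 0.00008622 W
    P_R3 = (1.925 - 0)²/13 = 0.2852 W
  P_total = P_R1 + P_R2 + P_R3 = 1.778 W

Final answers:
1. V_1 = 1.925 V
2. I_R2 = 4.478e-05 A
3. P_R3 = 0.2852 W
4. P_total = 1.778 W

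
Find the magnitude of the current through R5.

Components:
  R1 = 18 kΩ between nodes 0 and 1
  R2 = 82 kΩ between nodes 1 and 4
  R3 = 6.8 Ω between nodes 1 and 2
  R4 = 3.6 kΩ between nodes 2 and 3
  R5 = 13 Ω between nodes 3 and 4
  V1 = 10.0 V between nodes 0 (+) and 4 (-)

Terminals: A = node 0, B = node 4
Nodal analysis, taking node 4 as the 0 V reference.
Source V1 fixes V_0 = 10 V.
KCL at each unknown node (sum of currents leaving = 0; resistances in Ω):
  Node 1: (V_1 - 10)/18000 + (V_1 - 0)/82000 + (V_1 - V_2)/6.8 = 0
  Node 2: (V_2 - V_1)/6.8 + (V_2 - V_3)/3600 = 0
  Node 3: (V_3 - V_2)/3600 + (V_3 - 0)/13 = 0
Collecting terms (coefficients in siemens):
  0.1471·V_1 - 0.1471·V_2 = 0.0005556
  0.1473·V_2 - 0.1471·V_1 - 0.0002778·V_3 = 0
  0.0772·V_3 - 0.0002778·V_2 = 0
Solving these 3 simultaneous equations (Gaussian elimination) gives:
  V_1 = 1.615 V, V_2 = 1.612 V, V_3 = 0.0058 V
I_R5 = (V_3 - V_4)/R5 = (0.0058 - 0)/13 = 0.0004461 A
|I_R5| = 0.0004461 A

Final answer: |I_R5| = 0.0004461 A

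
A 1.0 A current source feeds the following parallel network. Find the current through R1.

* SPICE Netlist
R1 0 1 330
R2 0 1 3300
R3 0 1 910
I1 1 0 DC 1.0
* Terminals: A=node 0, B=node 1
All resistors sit directly between nodes 0 and 1, so they are in parallel and share one voltage V; the full source current 1 A splits among them.
1/R_par = 1/330 + 1/3300 + 1/910 = 0.004432 S  =>  R_par = 225.6 Ω
V = I × R_par = 1 × 225.6 = 225.6 V
I_R1 = V/R1 = 225.6/330 = 0.6837 A

Final answer: 0.6837 A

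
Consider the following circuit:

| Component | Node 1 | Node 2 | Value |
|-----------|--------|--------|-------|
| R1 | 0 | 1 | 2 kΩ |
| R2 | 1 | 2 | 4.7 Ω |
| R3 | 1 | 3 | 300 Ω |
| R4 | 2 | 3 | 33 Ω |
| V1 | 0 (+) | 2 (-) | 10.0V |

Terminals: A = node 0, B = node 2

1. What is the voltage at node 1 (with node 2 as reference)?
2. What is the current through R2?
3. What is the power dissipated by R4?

Nodal analysis, taking node 2 as the 0 V reference.
Source V1 fixes V_0 = 10 V.
KCL at each unknown node (sum of currents leaving = 0; resistances in Ω):
  Node 1: (V_1 - 10)/2000 + (V_1 - 0)/4.7 + (V_1 - V_3)/300 = 0
  Node 3: (V_3 - V_1)/300 + (V_3 - 0)/33 = 0
Collecting terms (coefficients in siemens):
  0.2166·V_1 - 0.003333·V_3 = 0.005
  0.03364·V_3 - 0.003333·V_1 = 0
Determinant D = (0.2166)(0.03364) - (-0.003333)(-0.003333) = 0.007275
V_1 = [(0.005)(0.03364) - (-0.003333)(0)]/D = 0.02312 V
V_3 = [(0.2166)(0) - (0.005)(-0.003333)]/D = 0.002291 V
Part 1:
  Read off the nodal solution: V_1 = 0.02312 V
Part 2:
  I_R2 = (V_1 - V_2)/R2 = (0.02312 - 0)/4.7 = 0.004919 A
  Magnitude: I_R2 = 0.004919 A
Part 3:
  I_R4 = (V_2 - V_3)/R4 = (0 - 0.002291)/33 = -0.00006943 A
  P_R4 = I_R4² × R4 = (-0.00006943)² × 33 = 0.0000001591 W

Final answers:
1. V_1 = 0.02312 V
2. I_R2 = 0.004919 A
3. P_R4 = 1.591e-07 W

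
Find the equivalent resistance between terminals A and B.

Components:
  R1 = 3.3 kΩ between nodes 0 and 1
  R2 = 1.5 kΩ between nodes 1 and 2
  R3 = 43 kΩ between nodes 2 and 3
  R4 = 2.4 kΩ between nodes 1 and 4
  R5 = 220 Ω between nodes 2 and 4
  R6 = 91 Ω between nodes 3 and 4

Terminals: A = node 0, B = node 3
The network is not a plain series/parallel combination. Inject a 1 A test current into terminal A (node 0) and return it from terminal B (node 3); then R_eq = V_A / (1 A).
Nodal analysis, taking node 3 as the 0 V reference.
Current source I_test pushes 1 A into node 0 and draws it out of node 3.
KCL at each unknown node (sum of currents leaving = 0; resistances in Ω):
  Node 0: (V_0 - V_1)/3300 - 1 = 0
  Node 1: (V_1 - V_0)/3300 + (V_1 - V_2)/1500 + (V_1 - V_4)/2400 = 0
  Node 2: (V_2 - V_1)/1500 + (V_2 - 0)/43000 + (V_2 - V_4)/220 = 0
  Node 4: (V_4 - V_1)/2400 + (V_4 - V_2)/220 + (V_4 - 0)/91 = 0
Collecting terms (coefficients in siemens):
  0.000303·V_0 - 0.000303·V_1 = 1
  0.001386·V_1 - 0.000303·V_0 - 0.0006667·V_2 - 0.0004167·V_4 = 0
  0.005235·V_2 - 0.0006667·V_1 - 0.004545·V_4 = 0
  0.01595·V_4 - 0.0004167·V_1 - 0.004545·V_2 = 0
Solving these 4 simultaneous equations (Gaussian elimination) gives:
  V_0 = 4392 V, V_1 = 1092 V, V_2 = 217.6 V, V_4 = 90.54 V
R_eq = V_0 / 1 A = 4392 Ω = 4.392 kΩ

Final answer: 4.392 kΩ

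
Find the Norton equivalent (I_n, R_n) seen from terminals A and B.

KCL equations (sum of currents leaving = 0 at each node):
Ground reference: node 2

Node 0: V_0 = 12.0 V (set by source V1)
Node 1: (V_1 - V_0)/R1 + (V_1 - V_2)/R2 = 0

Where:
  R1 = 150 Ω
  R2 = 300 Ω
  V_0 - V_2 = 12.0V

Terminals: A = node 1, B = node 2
Find the Thévenin equivalent first; then I_n = V_th/R_th and R_n = R_th.
Step 1 — V_th is the open-circuit voltage V_A - V_B (nothing connected across the terminals).
Nodal analysis, taking node 2 as the 0 V reference.
Source V1 fixes V_0 = 12 V.
KCL at each unknown node (sum of currents leaving = 0; resistances in Ω):
  Node 1: (V_1 - 12)/150 + (V_1 - 0)/300 = 0
Collecting terms: 0.01 × V_1 = 0.08  =>  V_1 = 8 V
V_th = V_1 - V_2 = 8 - 0 = 8 V
Step 2 — R_th: zero the source — replace V1 by a short circuit (node 2 merges into node 0) — and find the resistance seen between A (node 1) and B (node 0).
Reduce the network between node 1 (A) and node 0 (B) by series/parallel combination:
  Rp1 = R1 ‖ R2 (parallel, both between nodes 0 and 1) = 1/(1/150 + 1/300) = 100 Ω
R_th = 100 Ω
I_n = V_th/R_th = 8/100 = 0.08 A, and R_n = R_th = 100 Ω

Final answer: I_n = 0.08 A, R_n = 100 Ω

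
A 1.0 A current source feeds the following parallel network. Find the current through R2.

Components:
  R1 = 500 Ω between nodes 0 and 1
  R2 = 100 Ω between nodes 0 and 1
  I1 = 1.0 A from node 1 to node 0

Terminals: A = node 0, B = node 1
All resistors sit directly between nodes 0 and 1, so they are in parallel and share one voltage V; the full source current 1 A splits among them.
1/R_par = 1/500 + 1/100 = 0.012 S  =>  R_par = 83.33 Ω
V = I × R_par = 1 × 83.33 = 83.33 V
I_R2 = V/R2 = 83.33/100 = 0.8333 A

Final answer: 0.8333 A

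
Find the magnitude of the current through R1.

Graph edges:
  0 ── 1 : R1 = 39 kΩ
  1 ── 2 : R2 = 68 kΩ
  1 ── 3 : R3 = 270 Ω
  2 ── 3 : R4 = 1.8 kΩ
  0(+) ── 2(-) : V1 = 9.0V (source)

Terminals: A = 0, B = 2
Nodal analysis, taking node 2 as the 0 V reference.
Source V1 fixes V_0 = 9 V.
KCL at each unknown node (sum of currents leaving = 0; resistances in Ω):
  Node 1: (V_1 - 9)/39000 + (V_1 - 0)/68000 + (V_1 - V_3)/270 = 0
  Node 3: (V_3 - V_1)/270 + (V_3 - 0)/1800 = 0
Collecting terms (coefficients in siemens):
  0.003744·V_1 - 0.003704·V_3 = 0.0002308
  0.004259·V_3 - 0.003704·V_1 = 0
Determinant D = (0.003744)(0.004259) - (-0.003704)(-0.003704) = 0.000002229
V_1 = [(0.0002308)(0.004259) - (-0.003704)(0)]/D = 0.4409 V
V_3 = [(0.003744)(0) - (0.0002308)(-0.003704)]/D = 0.3834 V
I_R1 = (V_0 - V_1)/R1 = (9 - 0.4409)/39000 = 0.0002195 A
|I_R1| = 0.0002195 A

Final answer: |I_R1| = 0.0002195 A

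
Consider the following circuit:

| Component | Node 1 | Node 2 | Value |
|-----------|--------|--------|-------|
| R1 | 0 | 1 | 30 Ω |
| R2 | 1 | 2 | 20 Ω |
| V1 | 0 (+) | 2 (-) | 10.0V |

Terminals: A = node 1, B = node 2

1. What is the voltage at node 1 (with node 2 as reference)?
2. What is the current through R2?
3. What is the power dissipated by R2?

Nodal analysis, taking node 2 as the 0 V reference.
Source V1 fixes V_0 = 10 V.
KCL at each unknown node (sum of currents leaving = 0; resistances in Ω):
  Node 1: (V_1 - 10)/30 + (V_1 - 0)/20 = 0
Collecting terms: 0.08333 × V_1 = 0.3333  =>  V_1 = 4 V
Part 1:
  Read off the nodal solution: V_1 = 4 V
Part 2:
  I_R2 = (V_1 - V_2)/R2 = (4 - 0)/20 = 0.2 A
  Magnitude: I_R2 = 0.2 A
Part 3:
  I_R2 = (V_1 - V_2)/R2 = (4 - 0)/20 = 0.2 A
  P_R2 = I_R2² × R2 = (0.2)² × 20 = 0.8 W

Final answers:
1. V_1 = 4 V
2. I_R2 = 0.2 A
3. P_R2 = 0.8 W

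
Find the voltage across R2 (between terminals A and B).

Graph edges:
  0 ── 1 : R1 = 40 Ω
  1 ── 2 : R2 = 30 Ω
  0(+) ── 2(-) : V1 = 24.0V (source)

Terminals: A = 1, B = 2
R1 and R2 are in series across V1 (node 0 → node 1 → node 2), and the output A–B is taken across R2, so this is a voltage divider.
Series current: I = V1/(R1 + R2) = 24/(40 + 30) = 24/70 = 0.3429 A
V_R2 = I × R2 = V1 × R2/(R1 + R2) = 24 × 30/70 = 10.29 V

Final answer: 10.29 V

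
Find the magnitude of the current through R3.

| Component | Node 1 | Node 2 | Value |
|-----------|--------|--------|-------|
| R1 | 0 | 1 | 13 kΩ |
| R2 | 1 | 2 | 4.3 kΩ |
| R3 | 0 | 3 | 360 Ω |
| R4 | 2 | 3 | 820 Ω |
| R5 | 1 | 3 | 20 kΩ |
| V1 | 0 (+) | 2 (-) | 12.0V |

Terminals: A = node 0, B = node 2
Nodal analysis, taking node 2 as the 0 V reference.
Source V1 fixes V_0 = 12 V.
KCL at each unknown node (sum of currents leaving = 0; resistances in Ω):
  Node 1: (V_1 - 12)/13000 + (V_1 - 0)/4300 + (V_1 - V_3)/20000 = 0
  Node 3: (V_3 - 12)/360 + (V_3 - 0)/820 + (V_3 - V_1)/20000 = 0
Collecting terms (coefficients in siemens):
  0.0003595·V_1 - 0.00005·V_3 = 0.0009231
  0.004047·V_3 - 0.00005·V_1 = 0.03333
Determinant D = (0.0003595)(0.004047) - (-0.00005)(-0.00005) = 0.000001452
V_1 = [(0.0009231)(0.004047) - (-0.00005)(0.03333)]/D = 3.72 V
V_3 = [(0.0003595)(0.03333) - (0.0009231)(-0.00005)]/D = 8.282 V
I_R3 = (V_0 - V_3)/R3 = (12 - 8.282)/360 = 0.01033 A
|I_R3| = 0.01033 A

Final answer: |I_R3| = 0.01033 A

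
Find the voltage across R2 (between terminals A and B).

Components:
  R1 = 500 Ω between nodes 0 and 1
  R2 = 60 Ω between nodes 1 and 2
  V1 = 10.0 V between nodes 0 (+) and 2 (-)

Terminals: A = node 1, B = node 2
R1 and R2 are in series across V1 (node 0 → node 1 → node 2), and the output A–B is taken across R2, so this is a voltage divider.
Series current: I = V1/(R1 + R2) = 10/(500 + 60) = 10/560 = 0.01786 A
V_R2 = I × R2 = V1 × R2/(R1 + R2) = 10 × 60/560 = 1.071 V

Final answer: 1.071 V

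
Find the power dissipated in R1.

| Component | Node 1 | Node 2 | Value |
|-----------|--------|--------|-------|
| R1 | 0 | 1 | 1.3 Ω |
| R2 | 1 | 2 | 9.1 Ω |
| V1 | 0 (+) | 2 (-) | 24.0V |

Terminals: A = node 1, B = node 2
Nodal analysis, taking node 2 as the 0 V reference.
Source V1 fixes V_0 = 24 V.
KCL at each unknown node (sum of currents leaving = 0; resistances in Ω):
  Node 1: (V_1 - 24)/1.3 + (V_1 - 0)/9.1 = 0
Collecting terms: 0.8791 × V_1 = 18.46  =>  V_1 = 21 V
I_R1 = (V_0 - V_1)/R1 = (24 - 21)/1.3 = 2.308 A
P_R1 = I_R1² × R1 = (2.308)² × 1.3 = 6.923 W

Final answer: 6.923 W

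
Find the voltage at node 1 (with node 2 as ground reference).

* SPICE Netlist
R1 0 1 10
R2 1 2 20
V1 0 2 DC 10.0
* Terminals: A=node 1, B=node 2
Nodal analysis, taking node 2 as the 0 V reference.
Source V1 fixes V_0 = 10 V.
KCL at each unknown node (sum of currents leaving = 0; resistances in Ω):
  Node 1: (V_1 - 10)/10 + (V_1 - 0)/20 = 0
Collecting terms: 0.15 × V_1 = 1  =>  V_1 = 6.667 V
The requested potential is V_1 = 6.667 V.

Final answer: V_1 = 6.667 V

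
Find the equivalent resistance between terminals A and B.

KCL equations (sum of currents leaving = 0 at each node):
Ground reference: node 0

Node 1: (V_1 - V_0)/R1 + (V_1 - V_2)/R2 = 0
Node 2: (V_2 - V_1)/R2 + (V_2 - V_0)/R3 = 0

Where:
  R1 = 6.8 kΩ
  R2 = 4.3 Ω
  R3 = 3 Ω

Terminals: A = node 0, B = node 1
Reduce the network between node 0 (A) and node 1 (B) by series/parallel combination:
  Rs1 = R3 + R2 (series, joined only at node 2) = 3 + 4.3 = 7.3 Ω
  Rp1 = R1 ‖ Rs1 (parallel, both between nodes 0 and 1) = 1/(1/6800 + 1/7.3) = 7.292 Ω
R_eq = 7.292 Ω

Final answer: 7.292 Ω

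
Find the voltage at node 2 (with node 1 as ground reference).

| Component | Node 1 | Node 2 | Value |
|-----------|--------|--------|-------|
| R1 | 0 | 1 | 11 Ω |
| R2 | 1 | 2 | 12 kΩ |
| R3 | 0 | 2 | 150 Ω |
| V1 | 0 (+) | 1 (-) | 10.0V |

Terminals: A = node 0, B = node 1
Nodal analysis, taking node 1 as the 0 V reference.
Source V1 fixes V_0 = 10 V.
KCL at each unknown node (sum of currents leaving = 0; resistances in Ω):
  Node 2: (V_2 - 0)/12000 + (V_2 - 10)/150 = 0
Collecting terms: 0.00675 × V_2 = 0.06667  =>  V_2 = 9.877 V
The requested potential is V_2 = 9.877 V.

Final answer: V_2 = 9.877 V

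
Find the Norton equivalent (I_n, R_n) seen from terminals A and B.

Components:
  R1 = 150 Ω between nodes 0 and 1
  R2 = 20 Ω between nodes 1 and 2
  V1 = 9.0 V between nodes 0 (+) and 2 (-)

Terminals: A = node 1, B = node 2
Find the Thévenin equivalent first; then I_n = V_th/R_th and R_n = R_th.
Step 1 — V_th is the open-circuit voltage V_A - V_B (nothing connected across the terminals).
Nodal analysis, taking node 2 as the 0 V reference.
Source V1 fixes V_0 = 9 V.
KCL at each unknown node (sum of currents leaving = 0; resistances in Ω):
  Node 1: (V_1 - 9)/150 + (V_1 - 0)/20 = 0
Collecting terms: 0.05667 × V_1 = 0.06  =>  V_1 = 1.059 V
V_th = V_1 - V_2 = 1.059 - 0 = 1.059 V
Step 2 — R_th: zero the source — replace V1 by a short circuit (node 2 merges into node 0) — and find the resistance seen between A (node 1) and B (node 0).
Reduce the network between node 1 (A) and node 0 (B) by series/parallel combination:
  Rp1 = R1 ‖ R2 (parallel, both between nodes 0 and 1) = 1/(1/150 + 1/20) = 17.65 Ω
R_th = 17.65 Ω
I_n = V_th/R_th = 1.059/17.65 = 0.06 A, and R_n = R_th = 17.65 Ω

Final answer: I_n = 0.06 A, R_n = 17.65 Ω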